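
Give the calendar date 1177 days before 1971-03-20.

1967-12-29

Count 1177 days before March 20, 1971:
December 29, 1967 → December 29, 1968: 366 days (1968 is a leap year).
December 29, 1968 → December 29, 1969: 365 days.
December 29, 1969 → December 29, 1970: 365 days.
December 1970: 31 − 29 = 2 days remain.
Then January (31), February 1971 (28): 31 + 28 = 59 days.
March 1–20, 1971: 20 days.
Residual: 81 days.
Total: 1177 days.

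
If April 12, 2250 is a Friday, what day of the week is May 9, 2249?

Wednesday

Count forward from the earlier date (May 9, 2249) to the later (April 12, 2250):
May 2249: 31 − 9 = 22 days remain.
Then 10 full months totalling 304 days.
April 1–12, 2250: 12 days.
Total: 22 + 304 + 12 = 338 days.
338 mod 7 = 2, so 2 days before Friday is Wednesday.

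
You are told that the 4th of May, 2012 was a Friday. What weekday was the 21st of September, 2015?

Monday

Day-of-year of May 4, 2012: 125.
Day-of-year of September 21, 2015: 264.
2012 has 366 days, so 366 − 125 = 241 days remain in 2012.
Full years: 2013: 365; 2014: 365. Sum = 730.
Total: 241 + 730 + 264 = 1235 days.
1235 mod 7 = 3, so 3 days after Friday is Monday.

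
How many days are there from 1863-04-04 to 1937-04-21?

27045

From April 4, 1863 to April 4, 1937: 74 years, of which 18 contain a Feb 29 — 56×365 + 18×366 = 27028 days.
(1900 is not a leap year (divisible by 100 but not 400).)
Within April 1937: 21 − 4 = 17 days.
Total: 27045 days.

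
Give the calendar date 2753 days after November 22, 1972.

June 6, 1980

Count 2753 days after November 22, 1972:
From November 22, 1972 to November 22, 1979: 7 years, of which 1 contains a Feb 29 — 6×365 + 1×366 = 2556 days.
November 1979: 30 − 22 = 8 days remain.
Then December (31), January (31), February 1980 (29), March (31), April (30), May (31): 31 + 31 + 29 + 31 + 30 + 31 = 183 days.
June 1–6, 1980: 6 days.
Residual: 197 days.
Total: 2753 days.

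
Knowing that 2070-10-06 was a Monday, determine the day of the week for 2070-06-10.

Count forward from the earlier date (June 10, 2070) to the later (October 6, 2070):
June 2070: 30 − 10 = 20 days remain.
Then July (31), August (31), September (30): 31 + 31 + 30 = 92 days.
October 1–6, 2070: 6 days.
Total: 20 + 92 + 6 = 118 days.
118 mod 7 = 6, so 6 days before Monday is Tuesday.

Tuesday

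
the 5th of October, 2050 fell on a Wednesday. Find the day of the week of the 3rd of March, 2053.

Day-of-year of October 5, 2050: 278.
Day-of-year of March 3, 2053: 62.
2050 has 365 days, so 365 − 278 = 87 days remain in 2050.
Full years: 2051: 365; 2052: 366. Sum = 731.
Total: 87 + 731 + 62 = 880 days.
880 mod 7 = 5, so 5 days after Wednesday is Monday.

Monday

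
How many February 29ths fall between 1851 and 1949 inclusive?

24

Years divisible by 4: 1852, 1856, …, 1948 — 25 in all.
Of these, 1900 is divisible by 100 but not 400, so not leap.
Leap years: 25 − 1 = 24.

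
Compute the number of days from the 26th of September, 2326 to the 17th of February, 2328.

Day-of-year of September 26, 2326: 269.
Day-of-year of February 17, 2328: 48.
2326 has 365 days, so 365 − 269 = 96 days remain in 2326.
Full years: 2327: 365. Sum = 365.
Total: 96 + 365 + 48 = 509 days.

509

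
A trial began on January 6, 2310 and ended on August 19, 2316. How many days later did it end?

January 6, 2310 → January 6, 2311: 365 days.
January 6, 2311 → January 6, 2312: 365 days.
January 6, 2312 → January 6, 2313: 366 days (2312 is a leap year).
January 6, 2313 → January 6, 2314: 365 days.
January 6, 2314 → January 6, 2315: 365 days.
January 6, 2315 → January 6, 2316: 365 days.
January 2316: 31 − 6 = 25 days remain.
Then February 2316 (29), March (31), April (30), May (31), June (30), July (31): 29 + 31 + 30 + 31 + 30 + 31 = 182 days.
August 1–19, 2316: 19 days.
Residual: 226 days.
Total: 2417 days.

2417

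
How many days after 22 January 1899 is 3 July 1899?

162

January 1899: 31 − 22 = 9 days remain.
Then February 1899 (28), March (31), April (30), May (31), June (30): 28 + 31 + 30 + 31 + 30 = 150 days.
July 1–3, 1899: 3 days.
Total: 9 + 150 + 3 = 162 days.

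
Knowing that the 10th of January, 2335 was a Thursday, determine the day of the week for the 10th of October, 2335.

January 2335: 31 − 10 = 21 days remain.
Then February 2335 (28), March (31), April (30), May (31), June (30), July (31), August (31), September (30): 28 + 31 + 30 + 31 + 30 + 31 + 31 + 30 = 242 days.
October 1–10, 2335: 10 days.
Total: 21 + 242 + 10 = 273 days.
273 is a multiple of 7, so the 10th of October, 2335 falls on the same weekday: Thursday.

Thursday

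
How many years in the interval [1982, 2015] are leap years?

8

Years divisible by 4 in [1982, 2015]: 1984, 1988, 1992, 1996, 2000, 2004, 2008, 2012.
2000 is divisible by 400, so still leap.
No century exceptions apply. Count: 8.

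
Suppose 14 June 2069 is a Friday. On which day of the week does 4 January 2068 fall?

Wednesday

Count forward from the earlier date (January 4, 2068) to the later (June 14, 2069):
January 4, 2068 → January 4, 2069: 366 days (2068 is a leap year).
January 2069: 31 − 4 = 27 days remain.
Then February 2069 (28), March (31), April (30), May (31): 28 + 31 + 30 + 31 = 120 days.
June 1–14, 2069: 14 days.
Residual: 161 days.
Total: 527 days.
527 mod 7 = 2, so 2 days before Friday is Wednesday.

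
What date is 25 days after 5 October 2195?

30 October 2195

Count 25 days after October 5, 2195:
Within October 2195: 30 − 5 = 25 days.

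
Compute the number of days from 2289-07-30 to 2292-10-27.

1185

July 30, 2289 → July 30, 2290: 365 days.
July 30, 2290 → July 30, 2291: 365 days.
July 30, 2291 → July 30, 2292: 366 days (2292 is a leap year).
July 2292: 31 − 30 = 1 day remains.
Then August (31), September (30): 31 + 30 = 61 days.
October 1–27, 2292: 27 days.
Residual: 89 days.
Total: 1185 days.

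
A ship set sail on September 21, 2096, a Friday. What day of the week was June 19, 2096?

Count forward from the earlier date (June 19, 2096) to the later (September 21, 2096):
June 2096: 30 − 19 = 11 days remain.
Then July (31), August (31): 31 + 31 = 62 days.
September 1–21, 2096: 21 days.
Total: 11 + 62 + 21 = 94 days.
94 mod 7 = 3, so 3 days before Friday is Tuesday.

Tuesday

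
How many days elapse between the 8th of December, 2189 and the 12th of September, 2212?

8313

From December 8, 2189 to December 8, 2211: 22 years, of which 4 contain a Feb 29 — 18×365 + 4×366 = 8034 days.
(2200 is not a leap year (divisible by 100 but not 400).)
December 2211: 31 − 8 = 23 days remain.
Then January (31), February 2212 (29), March (31), April (30), May (31), June (30), July (31), August (31): 31 + 29 + 31 + 30 + 31 + 30 + 31 + 31 = 244 days.
September 1–12, 2212: 12 days.
Residual: 279 days.
Total: 8313 days.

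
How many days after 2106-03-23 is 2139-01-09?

11980

Day-of-year of March 23, 2106: 82.
Day-of-year of January 9, 2139: 9.
2106 has 365 days, so 365 − 82 = 283 days remain in 2106.
Full years 2107–2138: 24 common + 8 leap = 24×365 + 8×366 = 11688 days.
Total: 283 + 11688 + 9 = 11980 days.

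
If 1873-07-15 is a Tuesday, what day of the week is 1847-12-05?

Count forward from the earlier date (December 5, 1847) to the later (July 15, 1873):
Day-of-year of December 5, 1847: 339.
Day-of-year of July 15, 1873: 196.
1847 has 365 days, so 365 − 339 = 26 days remain in 1847.
Full years 1848–1872: 18 common + 7 leap = 18×365 + 7×366 = 9132 days.
Total: 26 + 9132 + 196 = 9354 days.
9354 mod 7 = 2, so 2 days before Tuesday is Sunday.

Sunday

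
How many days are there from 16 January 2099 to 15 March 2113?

5171

Day-of-year of January 16, 2099: 16.
Day-of-year of March 15, 2113: 74.
2099 has 365 days, so 365 − 16 = 349 days remain in 2099.
Full years 2100–2112: 10 common + 3 leap = 10×365 + 3×366 = 4748 days.
Total: 349 + 4748 + 74 = 5171 days.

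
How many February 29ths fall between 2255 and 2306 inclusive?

12

Years divisible by 4: 2256, 2260, …, 2304 — 13 in all.
Of these, 2300 is divisible by 100 but not 400, so not leap.
Leap years: 13 − 1 = 12.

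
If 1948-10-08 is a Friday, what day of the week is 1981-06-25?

Day-of-year of October 8, 1948: 282.
Day-of-year of June 25, 1981: 176.
1948 has 366 days, so 366 − 282 = 84 days remain in 1948.
Full years 1949–1980: 24 common + 8 leap = 24×365 + 8×366 = 11688 days.
Total: 84 + 11688 + 176 = 11948 days.
11948 mod 7 = 6, so 6 days after Friday is Thursday.

Thursday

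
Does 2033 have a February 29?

2033 is not a leap year.

No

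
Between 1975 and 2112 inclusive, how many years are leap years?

34

Years divisible by 4: 1976, 1980, …, 2112 — 35 in all.
Of these, 2100 is divisible by 100 but not 400, so not leap.
2000 is divisible by 400, so still leap.
Leap years: 35 − 1 = 34.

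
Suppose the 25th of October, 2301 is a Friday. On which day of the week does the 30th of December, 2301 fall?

October 2301: 31 − 25 = 6 days remain.
Then November (30): 30 days.
December 1–30, 2301: 30 days.
Total: 6 + 30 + 30 = 66 days.
66 mod 7 = 3, so 3 days after Friday is Monday.

Monday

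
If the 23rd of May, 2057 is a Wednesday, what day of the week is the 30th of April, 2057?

Count forward from the earlier date (April 30, 2057) to the later (May 23, 2057):
April 2057: 30 − 30 = 0 days remain.
May 1–23, 2057: 23 days.
Total: 0 + 23 = 23 days.
23 mod 7 = 2, so 2 days before Wednesday is Monday.

Monday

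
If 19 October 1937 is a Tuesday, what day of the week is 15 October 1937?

Count forward from the earlier date (October 15, 1937) to the later (October 19, 1937):
Within October 1937: 19 − 15 = 4 days.
4 mod 7 = 4, so 4 days before Tuesday is Friday.

Friday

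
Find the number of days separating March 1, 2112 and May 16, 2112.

March 2112: 31 − 1 = 30 days remain.
Then April (30): 30 days.
May 1–16, 2112: 16 days.
Total: 30 + 30 + 16 = 76 days.

76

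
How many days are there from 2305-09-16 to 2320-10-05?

5498

Day-of-year of September 16, 2305: 259.
Day-of-year of October 5, 2320: 279.
2305 has 365 days, so 365 − 259 = 106 days remain in 2305.
Full years 2306–2319: 11 common + 3 leap = 11×365 + 3×366 = 5113 days.
Total: 106 + 5113 + 279 = 5498 days.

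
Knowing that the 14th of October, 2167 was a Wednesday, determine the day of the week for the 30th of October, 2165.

Wednesday

Count forward from the earlier date (October 30, 2165) to the later (October 14, 2167):
October 2165: 31 − 30 = 1 day remains.
Then 23 full months totalling 699 days.
October 1–14, 2167: 14 days.
Total: 1 + 699 + 14 = 714 days.
714 is a multiple of 7, so the 30th of October, 2165 falls on the same weekday: Wednesday.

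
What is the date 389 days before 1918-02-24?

1917-01-31

Count 389 days before February 24, 1918:
January 31, 1917 → January 31, 1918: 365 days.
January 1918: 31 − 31 = 0 days remain.
February 1–24, 1918: 24 days (1918 is not a leap year).
Residual: 24 days.
Total: 389 days.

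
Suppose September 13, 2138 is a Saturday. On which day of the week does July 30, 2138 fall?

Count forward from the earlier date (July 30, 2138) to the later (September 13, 2138):
July 2138: 31 − 30 = 1 day remains.
Then August (31): 31 days.
September 1–13, 2138: 13 days.
Total: 1 + 31 + 13 = 45 days.
45 mod 7 = 3, so 3 days before Saturday is Wednesday.

Wednesday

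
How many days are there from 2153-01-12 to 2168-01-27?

From January 12, 2153 to January 12, 2168: 15 years, of which 3 contain a Feb 29 — 12×365 + 3×366 = 5478 days.
Within January 2168: 27 − 12 = 15 days.
Total: 5493 days.

5493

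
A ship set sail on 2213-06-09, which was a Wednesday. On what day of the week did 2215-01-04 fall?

Wednesday

Day-of-year of June 9, 2213: 160.
Day-of-year of January 4, 2215: 4.
2213 has 365 days, so 365 − 160 = 205 days remain in 2213.
Full years: 2214: 365. Sum = 365.
Total: 205 + 365 + 4 = 574 days.
574 is a multiple of 7, so 2215-01-04 falls on the same weekday: Wednesday.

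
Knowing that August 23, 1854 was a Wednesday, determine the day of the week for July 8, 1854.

Saturday

Count forward from the earlier date (July 8, 1854) to the later (August 23, 1854):
July 1854: 31 − 8 = 23 days remain.
August 1–23, 1854: 23 days.
Total: 23 + 23 = 46 days.
46 mod 7 = 4, so 4 days before Wednesday is Saturday.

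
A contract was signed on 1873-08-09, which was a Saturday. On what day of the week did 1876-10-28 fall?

Saturday

Day-of-year of August 9, 1873: 221.
Day-of-year of October 28, 1876: 302.
1873 has 365 days, so 365 − 221 = 144 days remain in 1873.
Full years: 1874: 365; 1875: 365. Sum = 730.
Total: 144 + 730 + 302 = 1176 days.
1176 is a multiple of 7, so 1876-10-28 falls on the same weekday: Saturday.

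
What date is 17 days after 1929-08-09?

1929-08-26

Count 17 days after August 9, 1929:
Within August 1929: 26 − 9 = 17 days.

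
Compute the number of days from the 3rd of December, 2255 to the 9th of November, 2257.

707

December 2255: 31 − 3 = 28 days remain.
Then 22 full months totalling 670 days.
November 1–9, 2257: 9 days.
Total: 28 + 670 + 9 = 707 days.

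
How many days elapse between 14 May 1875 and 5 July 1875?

52

May 1875: 31 − 14 = 17 days remain.
Then June (30): 30 days.
July 1–5, 1875: 5 days.
Total: 17 + 30 + 5 = 52 days.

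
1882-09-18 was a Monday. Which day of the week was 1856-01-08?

Tuesday

Count forward from the earlier date (January 8, 1856) to the later (September 18, 1882):
Day-of-year of January 8, 1856: 8.
Day-of-year of September 18, 1882: 261.
1856 has 366 days, so 366 − 8 = 358 days remain in 1856.
Full years 1857–1881: 19 common + 6 leap = 19×365 + 6×366 = 9131 days.
Total: 358 + 9131 + 261 = 9750 days.
9750 mod 7 = 6, so 6 days before Monday is Tuesday.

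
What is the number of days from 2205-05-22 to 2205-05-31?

9

Within May 2205: 31 − 22 = 9 days.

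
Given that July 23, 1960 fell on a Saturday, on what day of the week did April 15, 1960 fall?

Count forward from the earlier date (April 15, 1960) to the later (July 23, 1960):
April 1960: 30 − 15 = 15 days remain.
Then May (31), June (30): 31 + 30 = 61 days.
July 1–23, 1960: 23 days.
Total: 15 + 61 + 23 = 99 days.
99 mod 7 = 1, so 1 day before Saturday is Friday.

Friday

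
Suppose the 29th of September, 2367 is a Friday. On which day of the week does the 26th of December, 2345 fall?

Wednesday

Count forward from the earlier date (December 26, 2345) to the later (September 29, 2367):
Day-of-year of December 26, 2345: 360.
Day-of-year of September 29, 2367: 272.
2345 has 365 days, so 365 − 360 = 5 days remain in 2345.
Full years 2346–2366: 16 common + 5 leap = 16×365 + 5×366 = 7670 days.
Total: 5 + 7670 + 272 = 7947 days.
7947 mod 7 = 2, so 2 days before Friday is Wednesday.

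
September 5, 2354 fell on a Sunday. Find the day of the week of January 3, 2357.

Thursday

September 5, 2354 → September 5, 2355: 365 days.
September 5, 2355 → September 5, 2356: 366 days (2356 is a leap year).
September 2356: 30 − 5 = 25 days remain.
Then October (31), November (30), December (31): 31 + 30 + 31 = 92 days.
January 1–3, 2357: 3 days.
Residual: 120 days.
Total: 851 days.
851 mod 7 = 4, so 4 days after Sunday is Thursday.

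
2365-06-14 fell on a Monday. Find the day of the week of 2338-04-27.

Count forward from the earlier date (April 27, 2338) to the later (June 14, 2365):
Day-of-year of April 27, 2338: 117.
Day-of-year of June 14, 2365: 165.
2338 has 365 days, so 365 − 117 = 248 days remain in 2338.
Full years 2339–2364: 19 common + 7 leap = 19×365 + 7×366 = 9497 days.
Total: 248 + 9497 + 165 = 9910 days.
9910 mod 7 = 5, so 5 days before Monday is Wednesday.

Wednesday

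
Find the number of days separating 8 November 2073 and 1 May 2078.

1635

November 8, 2073 → November 8, 2074: 365 days.
November 8, 2074 → November 8, 2075: 365 days.
November 8, 2075 → November 8, 2076: 366 days (2076 is a leap year).
November 8, 2076 → November 8, 2077: 365 days.
November 2077: 30 − 8 = 22 days remain.
Then December (31), January (31), February 2078 (28), March (31), April (30): 31 + 31 + 28 + 31 + 30 = 151 days.
May 1, 2078: 1 day.
Residual: 174 days.
Total: 1635 days.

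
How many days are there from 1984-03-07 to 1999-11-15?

5731

From March 7, 1984 to March 7, 1999: 15 years, of which 3 contain a Feb 29 — 12×365 + 3×366 = 5478 days.
March 1999: 31 − 7 = 24 days remain.
Then April (30), May (31), June (30), July (31), August (31), September (30), October (31): 30 + 31 + 30 + 31 + 31 + 30 + 31 = 214 days.
November 1–15, 1999: 15 days.
Residual: 253 days.
Total: 5731 days.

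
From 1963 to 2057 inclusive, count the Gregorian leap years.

Years divisible by 4: 1964, 1968, …, 2056 — 24 in all.
2000 is divisible by 400, so still leap.
No century exceptions apply. Count: 24.

24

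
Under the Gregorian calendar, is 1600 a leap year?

Yes

1600 is a leap year (divisible by 400).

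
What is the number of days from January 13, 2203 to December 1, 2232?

Day-of-year of January 13, 2203: 13.
Day-of-year of December 1, 2232: 336.
2203 has 365 days, so 365 − 13 = 352 days remain in 2203.
Full years 2204–2231: 21 common + 7 leap = 21×365 + 7×366 = 10227 days.
Total: 352 + 10227 + 336 = 10915 days.

10915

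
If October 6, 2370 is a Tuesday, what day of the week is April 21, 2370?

Tuesday

Count forward from the earlier date (April 21, 2370) to the later (October 6, 2370):
April 2370: 30 − 21 = 9 days remain.
Then May (31), June (30), July (31), August (31), September (30): 31 + 30 + 31 + 31 + 30 = 153 days.
October 1–6, 2370: 6 days.
Total: 9 + 153 + 6 = 168 days.
168 is a multiple of 7, so April 21, 2370 falls on the same weekday: Tuesday.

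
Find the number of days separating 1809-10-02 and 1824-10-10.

From October 2, 1809 to October 2, 1824: 15 years, of which 4 contain a Feb 29 — 11×365 + 4×366 = 5479 days.
Within October 1824: 10 − 2 = 8 days.
Total: 5487 days.

5487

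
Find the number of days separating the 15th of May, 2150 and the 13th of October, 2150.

May 2150: 31 − 15 = 16 days remain.
Then June (30), July (31), August (31), September (30): 30 + 31 + 31 + 30 = 122 days.
October 1–13, 2150: 13 days.
Total: 16 + 122 + 13 = 151 days.

151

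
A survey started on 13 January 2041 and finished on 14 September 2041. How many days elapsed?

244

January 2041: 31 − 13 = 18 days remain.
Then February 2041 (28), March (31), April (30), May (31), June (30), July (31), August (31): 28 + 31 + 30 + 31 + 30 + 31 + 31 = 212 days.
September 1–14, 2041: 14 days.
Total: 18 + 212 + 14 = 244 days.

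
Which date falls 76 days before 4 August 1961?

20 May 1961

Count 76 days before August 4, 1961:
May 1961: 31 − 20 = 11 days remain.
Then June (30), July (31): 30 + 31 = 61 days.
August 1–4, 1961: 4 days.
Total: 11 + 61 + 4 = 76 days.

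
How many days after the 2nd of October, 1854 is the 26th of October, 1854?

Within October 1854: 26 − 2 = 24 days.

24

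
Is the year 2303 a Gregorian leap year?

2303 is not a leap year.

No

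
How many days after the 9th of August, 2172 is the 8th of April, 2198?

From August 9, 2172 to August 9, 2197: 25 years, of which 6 contain a Feb 29 — 19×365 + 6×366 = 9131 days.
August 2197: 31 − 9 = 22 days remain.
Then September (30), October (31), November (30), December (31), January (31), February 2198 (28), March (31): 30 + 31 + 30 + 31 + 31 + 28 + 31 = 212 days.
April 1–8, 2198: 8 days.
Residual: 242 days.
Total: 9373 days.

9373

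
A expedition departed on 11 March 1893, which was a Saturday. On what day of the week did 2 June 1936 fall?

From March 11, 1893 to March 11, 1936: 43 years, of which 10 contain a Feb 29 — 33×365 + 10×366 = 15705 days.
(1900 is not a leap year (divisible by 100 but not 400).)
March 1936: 31 − 11 = 20 days remain.
Then April (30), May (31): 30 + 31 = 61 days.
June 1–2, 1936: 2 days.
Residual: 83 days.
Total: 15788 days.
15788 mod 7 = 3, so 3 days after Saturday is Tuesday.

Tuesday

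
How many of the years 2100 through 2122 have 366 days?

Years divisible by 4 in [2100, 2122]: 2100, 2104, 2108, 2112, 2116, 2120.
Of these, 2100 is divisible by 100 but not 400, so not leap.
Leap years: 6 − 1 = 5.

5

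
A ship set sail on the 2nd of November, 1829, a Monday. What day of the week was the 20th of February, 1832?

November 2, 1829 → November 2, 1830: 365 days.
November 2, 1830 → November 2, 1831: 365 days.
November 1831: 30 − 2 = 28 days remain.
Then December (31), January (31): 31 + 31 = 62 days.
February 1–20, 1832: 20 days (1832 is a leap year).
Residual: 110 days.
Total: 840 days.
840 is a multiple of 7, so the 20th of February, 1832 falls on the same weekday: Monday.

Monday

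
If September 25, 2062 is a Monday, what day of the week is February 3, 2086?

From September 25, 2062 to September 25, 2085: 23 years, of which 6 contain a Feb 29 — 17×365 + 6×366 = 8401 days.
September 2085: 30 − 25 = 5 days remain.
Then October (31), November (30), December (31), January (31): 31 + 30 + 31 + 31 = 123 days.
February 1–3, 2086: 3 days (2086 is not a leap year).
Residual: 131 days.
Total: 8532 days.
8532 mod 7 = 6, so 6 days after Monday is Sunday.

Sunday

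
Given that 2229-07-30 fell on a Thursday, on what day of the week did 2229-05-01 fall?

Count forward from the earlier date (May 1, 2229) to the later (July 30, 2229):
May 2229: 31 − 1 = 30 days remain.
Then June (30): 30 days.
July 1–30, 2229: 30 days.
Total: 30 + 30 + 30 = 90 days.
90 mod 7 = 6, so 6 days before Thursday is Friday.

Friday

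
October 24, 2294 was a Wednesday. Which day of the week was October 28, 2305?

Saturday

Day-of-year of October 24, 2294: 297.
Day-of-year of October 28, 2305: 301.
2294 has 365 days, so 365 − 297 = 68 days remain in 2294.
Full years 2295–2304: 8 common + 2 leap = 8×365 + 2×366 = 3652 days.
Total: 68 + 3652 + 301 = 4021 days.
4021 mod 7 = 3, so 3 days after Wednesday is Saturday.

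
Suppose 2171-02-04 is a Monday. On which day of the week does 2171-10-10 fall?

Thursday

February 2171: 28 − 4 = 24 days remain (2171 is not a leap year, so February has 28 days).
Then March (31), April (30), May (31), June (30), July (31), August (31), September (30): 31 + 30 + 31 + 30 + 31 + 31 + 30 = 214 days.
October 1–10, 2171: 10 days.
Total: 24 + 214 + 10 = 248 days.
248 mod 7 = 3, so 3 days after Monday is Thursday.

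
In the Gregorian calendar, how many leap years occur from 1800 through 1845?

Years divisible by 4 in [1800, 1845]: 1800, 1804, 1808, 1812, 1816, 1820, 1824, 1828, 1832, 1836, 1840, 1844.
Of these, 1800 is divisible by 100 but not 400, so not leap.
Leap years: 12 − 1 = 11.

11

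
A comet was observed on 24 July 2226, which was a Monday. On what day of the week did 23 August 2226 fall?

July 2226: 31 − 24 = 7 days remain.
August 1–23, 2226: 23 days.
Total: 7 + 23 = 30 days.
30 mod 7 = 2, so 2 days after Monday is Wednesday.

Wednesday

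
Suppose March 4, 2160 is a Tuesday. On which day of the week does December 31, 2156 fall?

Friday

Count forward from the earlier date (December 31, 2156) to the later (March 4, 2160):
December 31, 2156 → December 31, 2157: 365 days.
December 31, 2157 → December 31, 2158: 365 days.
December 31, 2158 → December 31, 2159: 365 days.
December 2159: 31 − 31 = 0 days remain.
Then January (31), February 2160 (29): 31 + 29 = 60 days.
March 1–4, 2160: 4 days.
Residual: 64 days.
Total: 1159 days.
1159 mod 7 = 4, so 4 days before Tuesday is Friday.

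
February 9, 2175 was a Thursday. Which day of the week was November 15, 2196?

Tuesday

Day-of-year of February 9, 2175: 40.
Day-of-year of November 15, 2196: 320.
2175 has 365 days, so 365 − 40 = 325 days remain in 2175.
Full years 2176–2195: 15 common + 5 leap = 15×365 + 5×366 = 7305 days.
Total: 325 + 7305 + 320 = 7950 days.
7950 mod 7 = 5, so 5 days after Thursday is Tuesday.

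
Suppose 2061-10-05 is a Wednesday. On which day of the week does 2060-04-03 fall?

Saturday

Count forward from the earlier date (April 3, 2060) to the later (October 5, 2061):
April 3, 2060 → April 3, 2061: 365 days.
April 2061: 30 − 3 = 27 days remain.
Then May (31), June (30), July (31), August (31), September (30): 31 + 30 + 31 + 31 + 30 = 153 days.
October 1–5, 2061: 5 days.
Residual: 185 days.
Total: 550 days.
550 mod 7 = 4, so 4 days before Wednesday is Saturday.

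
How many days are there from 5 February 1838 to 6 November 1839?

639

February 1838: 28 − 5 = 23 days remain (1838 is not a leap year, so February has 28 days).
Then 20 full months totalling 610 days.
November 1–6, 1839: 6 days.
Total: 23 + 610 + 6 = 639 days.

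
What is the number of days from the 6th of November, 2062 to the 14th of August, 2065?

November 6, 2062 → November 6, 2063: 365 days.
November 6, 2063 → November 6, 2064: 366 days (2064 is a leap year).
November 2064: 30 − 6 = 24 days remain.
Then December (31), January (31), February 2065 (28), March (31), April (30), May (31), June (30), July (31): 31 + 31 + 28 + 31 + 30 + 31 + 30 + 31 = 243 days.
August 1–14, 2065: 14 days.
Residual: 281 days.
Total: 1012 days.

1012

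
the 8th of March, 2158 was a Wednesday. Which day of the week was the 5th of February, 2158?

Count forward from the earlier date (February 5, 2158) to the later (March 8, 2158):
February 2158: 28 − 5 = 23 days remain (2158 is not a leap year, so February has 28 days).
March 1–8, 2158: 8 days.
Total: 23 + 8 = 31 days.
31 mod 7 = 3, so 3 days before Wednesday is Sunday.

Sunday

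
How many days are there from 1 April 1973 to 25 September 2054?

29762

Day-of-year of April 1, 1973: 91.
Day-of-year of September 25, 2054: 268.
1973 has 365 days, so 365 − 91 = 274 days remain in 1973.
Full years 1974–2053: 60 common + 20 leap = 60×365 + 20×366 = 29220 days.
Total: 274 + 29220 + 268 = 29762 days.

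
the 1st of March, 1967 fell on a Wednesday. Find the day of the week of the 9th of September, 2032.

From March 1, 1967 to March 1, 2032: 65 years, of which 17 contain a Feb 29 — 48×365 + 17×366 = 23742 days.
(2000 is a leap year (divisible by 400).)
March 2032: 31 − 1 = 30 days remain.
Then April (30), May (31), June (30), July (31), August (31): 30 + 31 + 30 + 31 + 31 = 153 days.
September 1–9, 2032: 9 days.
Residual: 192 days.
Total: 23934 days.
23934 mod 7 = 1, so 1 day after Wednesday is Thursday.

Thursday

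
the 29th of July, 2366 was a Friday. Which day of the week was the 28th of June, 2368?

Friday

July 29, 2366 → July 29, 2367: 365 days.
July 2367: 31 − 29 = 2 days remain.
Then 10 full months totalling 305 days.
June 1–28, 2368: 28 days.
Residual: 335 days.
Total: 700 days.
700 is a multiple of 7, so the 28th of June, 2368 falls on the same weekday: Friday.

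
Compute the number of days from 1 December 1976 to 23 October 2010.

From December 1, 1976 to December 1, 2009: 33 years, of which 8 contain a Feb 29 — 25×365 + 8×366 = 12053 days.
(2000 is a leap year (divisible by 400).)
December 2009: 31 − 1 = 30 days remain.
Then 9 full months totalling 273 days.
October 1–23, 2010: 23 days.
Residual: 326 days.
Total: 12379 days.

12379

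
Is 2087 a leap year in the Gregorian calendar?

No

2087 is not a leap year.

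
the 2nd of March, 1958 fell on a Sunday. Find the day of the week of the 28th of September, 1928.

Friday

Count forward from the earlier date (September 28, 1928) to the later (March 2, 1958):
Day-of-year of September 28, 1928: 272.
Day-of-year of March 2, 1958: 61.
1928 has 366 days, so 366 − 272 = 94 days remain in 1928.
Full years 1929–1957: 22 common + 7 leap = 22×365 + 7×366 = 10592 days.
Total: 94 + 10592 + 61 = 10747 days.
10747 mod 7 = 2, so 2 days before Sunday is Friday.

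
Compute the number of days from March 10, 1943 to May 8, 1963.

Day-of-year of March 10, 1943: 69.
Day-of-year of May 8, 1963: 128.
1943 has 365 days, so 365 − 69 = 296 days remain in 1943.
Full years 1944–1962: 14 common + 5 leap = 14×365 + 5×366 = 6940 days.
Total: 296 + 6940 + 128 = 7364 days.

7364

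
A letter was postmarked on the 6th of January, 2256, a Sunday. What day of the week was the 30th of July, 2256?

January 2256: 31 − 6 = 25 days remain.
Then February 2256 (29), March (31), April (30), May (31), June (30): 29 + 31 + 30 + 31 + 30 = 151 days.
July 1–30, 2256: 30 days.
Total: 25 + 151 + 30 = 206 days.
206 mod 7 = 3, so 3 days after Sunday is Wednesday.

Wednesday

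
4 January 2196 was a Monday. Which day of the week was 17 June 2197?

Day-of-year of January 4, 2196: 4.
Day-of-year of June 17, 2197: 168.
2196 has 366 days, so 366 − 4 = 362 days remain in 2196.
Total: 362 + 168 = 530 days.
530 mod 7 = 5, so 5 days after Monday is Saturday.

Saturday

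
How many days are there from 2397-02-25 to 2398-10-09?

591

February 2397: 28 − 25 = 3 days remain (2397 is not a leap year, so February has 28 days).
Then 19 full months totalling 579 days.
October 1–9, 2398: 9 days.
Total: 3 + 579 + 9 = 591 days.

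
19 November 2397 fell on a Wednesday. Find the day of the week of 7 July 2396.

Count forward from the earlier date (July 7, 2396) to the later (November 19, 2397):
July 2396: 31 − 7 = 24 days remain.
Then 15 full months totalling 457 days.
November 1–19, 2397: 19 days.
Total: 24 + 457 + 19 = 500 days.
500 mod 7 = 3, so 3 days before Wednesday is Sunday.

Sunday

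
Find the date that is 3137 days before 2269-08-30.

2261-01-27

Count 3137 days before August 30, 2269:
From January 27, 2261 to January 27, 2269: 8 years, of which 2 contain a Feb 29 — 6×365 + 2×366 = 2922 days.
January 2269: 31 − 27 = 4 days remain.
Then February 2269 (28), March (31), April (30), May (31), June (30), July (31): 28 + 31 + 30 + 31 + 30 + 31 = 181 days.
August 1–30, 2269: 30 days.
Residual: 215 days.
Total: 3137 days.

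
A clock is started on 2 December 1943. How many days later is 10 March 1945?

December 1943: 31 − 2 = 29 days remain.
Then 14 full months totalling 425 days.
March 1–10, 1945: 10 days.
Total: 29 + 425 + 10 = 464 days.

464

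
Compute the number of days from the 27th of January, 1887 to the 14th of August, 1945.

21383

Day-of-year of January 27, 1887: 27.
Day-of-year of August 14, 1945: 226.
1887 has 365 days, so 365 − 27 = 338 days remain in 1887.
Full years 1888–1944: 43 common + 14 leap = 43×365 + 14×366 = 20819 days.
Total: 338 + 20819 + 226 = 21383 days.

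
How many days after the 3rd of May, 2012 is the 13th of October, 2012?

May 2012: 31 − 3 = 28 days remain.
Then June (30), July (31), August (31), September (30): 30 + 31 + 31 + 30 = 122 days.
October 1–13, 2012: 13 days.
Total: 28 + 122 + 13 = 163 days.

163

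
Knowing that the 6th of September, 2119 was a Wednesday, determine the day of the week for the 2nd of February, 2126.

Day-of-year of September 6, 2119: 249.
Day-of-year of February 2, 2126: 33.
2119 has 365 days, so 365 − 249 = 116 days remain in 2119.
Full years: 2120: 366; 2121: 365; 2122: 365; 2123: 365; 2124: 366; 2125: 365. Sum = 2192.
Total: 116 + 2192 + 33 = 2341 days.
2341 mod 7 = 3, so 3 days after Wednesday is Saturday.

Saturday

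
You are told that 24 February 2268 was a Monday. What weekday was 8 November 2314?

Sunday

Day-of-year of February 24, 2268: 55.
Day-of-year of November 8, 2314: 312.
2268 has 366 days, so 366 − 55 = 311 days remain in 2268.
Full years 2269–2313: 35 common + 10 leap = 35×365 + 10×366 = 16435 days.
Total: 311 + 16435 + 312 = 17058 days.
17058 mod 7 = 6, so 6 days after Monday is Sunday.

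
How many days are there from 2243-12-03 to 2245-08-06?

December 2243: 31 − 3 = 28 days remain.
Then 19 full months totalling 578 days.
August 1–6, 2245: 6 days.
Total: 28 + 578 + 6 = 612 days.

612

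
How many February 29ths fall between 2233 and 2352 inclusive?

29

Years divisible by 4: 2236, 2240, …, 2352 — 30 in all.
Of these, 2300 is divisible by 100 but not 400, so not leap.
Leap years: 30 − 1 = 29.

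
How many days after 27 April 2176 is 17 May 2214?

13898

From April 27, 2176 to April 27, 2214: 38 years, of which 8 contain a Feb 29 — 30×365 + 8×366 = 13878 days.
(2200 is not a leap year (divisible by 100 but not 400).)
April 2214: 30 − 27 = 3 days remain.
May 1–17, 2214: 17 days.
Residual: 20 days.
Total: 13898 days.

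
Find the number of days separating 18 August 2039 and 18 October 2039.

61

August 2039: 31 − 18 = 13 days remain.
Then September (30): 30 days.
October 1–18, 2039: 18 days.
Total: 13 + 30 + 18 = 61 days.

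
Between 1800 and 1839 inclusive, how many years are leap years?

9

Years divisible by 4 in [1800, 1839]: 1800, 1804, 1808, 1812, 1816, 1820, 1824, 1828, 1832, 1836.
Of these, 1800 is divisible by 100 but not 400, so not leap.
Leap years: 10 − 1 = 9.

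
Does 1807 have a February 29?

No

1807 is not a leap year.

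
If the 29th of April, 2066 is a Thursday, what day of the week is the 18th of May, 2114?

Friday

From April 29, 2066 to April 29, 2114: 48 years, of which 11 contain a Feb 29 — 37×365 + 11×366 = 17531 days.
(2100 is not a leap year (divisible by 100 but not 400).)
April 2114: 30 − 29 = 1 day remains.
May 1–18, 2114: 18 days.
Residual: 19 days.
Total: 17550 days.
17550 mod 7 = 1, so 1 day after Thursday is Friday.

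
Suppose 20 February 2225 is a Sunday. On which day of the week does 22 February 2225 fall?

Within February 2225: 22 − 20 = 2 days.
2 mod 7 = 2, so 2 days after Sunday is Tuesday.

Tuesday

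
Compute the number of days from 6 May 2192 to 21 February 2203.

3942

From May 6, 2192 to May 6, 2202: 10 years, of which 1 contains a Feb 29 — 9×365 + 1×366 = 3651 days.
(2200 is not a leap year (divisible by 100 but not 400).)
May 2202: 31 − 6 = 25 days remain.
Then June (30), July (31), August (31), September (30), October (31), November (30), December (31), January (31): 30 + 31 + 31 + 30 + 31 + 30 + 31 + 31 = 245 days.
February 1–21, 2203: 21 days (2203 is not a leap year).
Residual: 291 days.
Total: 3942 days.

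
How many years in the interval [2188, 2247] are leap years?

14

Years divisible by 4: 2188, 2192, …, 2244 — 15 in all.
Of these, 2200 is divisible by 100 but not 400, so not leap.
Leap years: 15 − 1 = 14.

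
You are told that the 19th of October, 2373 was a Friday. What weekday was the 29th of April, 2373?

Sunday

Count forward from the earlier date (April 29, 2373) to the later (October 19, 2373):
April 2373: 30 − 29 = 1 day remains.
Then May (31), June (30), July (31), August (31), September (30): 31 + 30 + 31 + 31 + 30 = 153 days.
October 1–19, 2373: 19 days.
Total: 1 + 153 + 19 = 173 days.
173 mod 7 = 5, so 5 days before Friday is Sunday.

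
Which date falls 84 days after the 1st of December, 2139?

the 23rd of February, 2140

Count 84 days after December 1, 2139:
December 2139: 31 − 1 = 30 days remain.
Then January (31): 31 days.
February 1–23, 2140: 23 days (2140 is a leap year).
Residual: 84 days.
Total: 84 days.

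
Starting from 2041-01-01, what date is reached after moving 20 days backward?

2040-12-12

Count 20 days before January 1, 2041:
December 2040: 31 − 12 = 19 days remain.
January 1, 2041: 1 day.
Total: 19 + 1 = 20 days.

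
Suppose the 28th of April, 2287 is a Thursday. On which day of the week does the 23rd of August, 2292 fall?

Day-of-year of April 28, 2287: 118.
Day-of-year of August 23, 2292: 236.
2287 has 365 days, so 365 − 118 = 247 days remain in 2287.
Full years: 2288: 366; 2289: 365; 2290: 365; 2291: 365. Sum = 1461.
Total: 247 + 1461 + 236 = 1944 days.
1944 mod 7 = 5, so 5 days after Thursday is Tuesday.

Tuesday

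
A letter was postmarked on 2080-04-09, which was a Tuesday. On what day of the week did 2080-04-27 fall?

Within April 2080: 27 − 9 = 18 days.
18 mod 7 = 4, so 4 days after Tuesday is Saturday.

Saturday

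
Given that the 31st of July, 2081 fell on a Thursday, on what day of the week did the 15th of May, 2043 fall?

Count forward from the earlier date (May 15, 2043) to the later (July 31, 2081):
Day-of-year of May 15, 2043: 135.
Day-of-year of July 31, 2081: 212.
2043 has 365 days, so 365 − 135 = 230 days remain in 2043.
Full years 2044–2080: 27 common + 10 leap = 27×365 + 10×366 = 13515 days.
Total: 230 + 13515 + 212 = 13957 days.
13957 mod 7 = 6, so 6 days before Thursday is Friday.

Friday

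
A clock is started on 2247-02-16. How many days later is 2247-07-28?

February 2247: 28 − 16 = 12 days remain (2247 is not a leap year, so February has 28 days).
Then March (31), April (30), May (31), June (30): 31 + 30 + 31 + 30 = 122 days.
July 1–28, 2247: 28 days.
Total: 12 + 122 + 28 = 162 days.

162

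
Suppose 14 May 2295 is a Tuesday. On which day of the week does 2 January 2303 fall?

Friday

From May 14, 2295 to May 14, 2302: 7 years, of which 1 contains a Feb 29 — 6×365 + 1×366 = 2556 days.
(2300 is not a leap year (divisible by 100 but not 400).)
May 2302: 31 − 14 = 17 days remain.
Then June (30), July (31), August (31), September (30), October (31), November (30), December (31): 30 + 31 + 31 + 30 + 31 + 30 + 31 = 214 days.
January 1–2, 2303: 2 days.
Residual: 233 days.
Total: 2789 days.
2789 mod 7 = 3, so 3 days after Tuesday is Friday.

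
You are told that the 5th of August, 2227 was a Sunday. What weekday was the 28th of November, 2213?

Count forward from the earlier date (November 28, 2213) to the later (August 5, 2227):
From November 28, 2213 to November 28, 2226: 13 years, of which 3 contain a Feb 29 — 10×365 + 3×366 = 4748 days.
November 2226: 30 − 28 = 2 days remain.
Then December (31), January (31), February 2227 (28), March (31), April (30), May (31), June (30), July (31): 31 + 31 + 28 + 31 + 30 + 31 + 30 + 31 = 243 days.
August 1–5, 2227: 5 days.
Residual: 250 days.
Total: 4998 days.
4998 is a multiple of 7, so the 28th of November, 2213 falls on the same weekday: Sunday.

Sunday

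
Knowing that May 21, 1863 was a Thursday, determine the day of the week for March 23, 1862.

Count forward from the earlier date (March 23, 1862) to the later (May 21, 1863):
March 1862: 31 − 23 = 8 days remain.
Then 13 full months totalling 395 days.
May 1–21, 1863: 21 days.
Total: 8 + 395 + 21 = 424 days.
424 mod 7 = 4, so 4 days before Thursday is Sunday.

Sunday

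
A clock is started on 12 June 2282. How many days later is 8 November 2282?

June 2282: 30 − 12 = 18 days remain.
Then July (31), August (31), September (30), October (31): 31 + 31 + 30 + 31 = 123 days.
November 1–8, 2282: 8 days.
Total: 18 + 123 + 8 = 149 days.

149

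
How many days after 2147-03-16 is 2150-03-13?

March 16, 2147 → March 16, 2148: 366 days (2148 is a leap year).
March 16, 2148 → March 16, 2149: 365 days.
March 2149: 31 − 16 = 15 days remain.
Then 11 full months totalling 334 days.
March 1–13, 2150: 13 days.
Residual: 362 days.
Total: 1093 days.

1093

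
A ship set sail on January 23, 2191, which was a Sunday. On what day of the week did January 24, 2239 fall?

Thursday

From January 23, 2191 to January 23, 2239: 48 years, of which 11 contain a Feb 29 — 37×365 + 11×366 = 17531 days.
(2200 is not a leap year (divisible by 100 but not 400).)
Within January 2239: 24 − 23 = 1 day.
Total: 17532 days.
17532 mod 7 = 4, so 4 days after Sunday is Thursday.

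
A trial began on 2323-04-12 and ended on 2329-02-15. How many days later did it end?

Day-of-year of April 12, 2323: 102.
Day-of-year of February 15, 2329: 46.
2323 has 365 days, so 365 − 102 = 263 days remain in 2323.
Full years: 2324: 366; 2325: 365; 2326: 365; 2327: 365; 2328: 366. Sum = 1827.
Total: 263 + 1827 + 46 = 2136 days.

2136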